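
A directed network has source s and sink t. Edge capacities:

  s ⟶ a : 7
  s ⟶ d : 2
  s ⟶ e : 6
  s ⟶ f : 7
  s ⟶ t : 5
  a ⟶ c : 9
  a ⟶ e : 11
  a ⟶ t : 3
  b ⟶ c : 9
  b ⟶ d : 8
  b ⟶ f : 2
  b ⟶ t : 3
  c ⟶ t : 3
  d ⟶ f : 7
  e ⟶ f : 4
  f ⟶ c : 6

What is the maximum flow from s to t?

11

Augment s→t: bottleneck 5, flow now 5.
Augment s→a→t: bottleneck 3, flow now 8.
Augment s→a→c→t: bottleneck 3, flow now 11.
No augmenting path remains; maximum flow = 11.
In the residual graph, reachable from s: {s, a, c, d, e, f}.
Min-cut edges: s→t (5), a→t (3), c→t (3); capacity 5 + 3 + 3 = 11.
This cut is saturated, so no flow can exceed 11.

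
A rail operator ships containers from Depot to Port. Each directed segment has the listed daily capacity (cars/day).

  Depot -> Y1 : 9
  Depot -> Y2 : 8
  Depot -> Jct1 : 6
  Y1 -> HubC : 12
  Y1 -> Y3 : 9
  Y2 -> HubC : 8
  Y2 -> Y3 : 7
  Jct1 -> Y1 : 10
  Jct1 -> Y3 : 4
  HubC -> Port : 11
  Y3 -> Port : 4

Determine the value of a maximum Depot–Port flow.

Augment Depot→Y1→HubC→Port: bottleneck 9, flow now 9.
Augment Depot→Y2→HubC→Port: bottleneck 2, flow now 11.
Augment Depot→Y2→Y3→Port: bottleneck 4, flow now 15.
No augmenting path remains; maximum flow = 15.
In the residual graph, reachable from Depot: {Depot, Y1, Y2, Jct1, HubC, Y3}.
Min-cut edges: HubC→Port (11), Y3→Port (4); capacity 11 + 4 = 15.
This cut is saturated, so no flow can exceed 15.

15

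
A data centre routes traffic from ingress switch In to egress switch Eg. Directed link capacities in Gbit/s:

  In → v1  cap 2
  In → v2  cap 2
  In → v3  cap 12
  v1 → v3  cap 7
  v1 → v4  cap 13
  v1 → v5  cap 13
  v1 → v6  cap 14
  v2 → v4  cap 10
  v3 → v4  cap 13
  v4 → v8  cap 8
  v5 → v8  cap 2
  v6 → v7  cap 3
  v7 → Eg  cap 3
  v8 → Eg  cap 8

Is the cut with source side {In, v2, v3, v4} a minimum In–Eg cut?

Given cut capacity: 2 + 8 = 10.
Augment In→v1→v4→v8→Eg: bottleneck 2, flow now 2.
Augment In→v2→v4→v8→Eg: bottleneck 2, flow now 4.
Augment In→v3→v4→v8→Eg: bottleneck 4, flow now 8.
Augment In→v3→v4→v1→v6→v7→Eg: bottleneck 2, flow now 10. (uses reverse residual edge)
No augmenting path remains; maximum flow = 10.
Cut capacity 10 equals the max flow, so it is a minimum cut.

Yes — it is a minimum cut (capacity 10).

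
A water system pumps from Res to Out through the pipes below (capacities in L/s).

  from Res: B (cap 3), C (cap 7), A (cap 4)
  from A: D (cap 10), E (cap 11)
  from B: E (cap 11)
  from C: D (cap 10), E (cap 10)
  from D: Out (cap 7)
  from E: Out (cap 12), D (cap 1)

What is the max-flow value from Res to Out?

Augment Res→A→D→Out: bottleneck 4, flow now 4.
Augment Res→B→E→Out: bottleneck 3, flow now 7.
Augment Res→C→D→Out: bottleneck 3, flow now 10.
Augment Res→C→E→Out: bottleneck 4, flow now 14.
No augmenting path remains; maximum flow = 14.
In the residual graph, reachable from Res: {Res}.
Min-cut edges: Res→A (4), Res→B (3), Res→C (7); capacity 4 + 3 + 7 = 14.
This cut is saturated, so no flow can exceed 14.

14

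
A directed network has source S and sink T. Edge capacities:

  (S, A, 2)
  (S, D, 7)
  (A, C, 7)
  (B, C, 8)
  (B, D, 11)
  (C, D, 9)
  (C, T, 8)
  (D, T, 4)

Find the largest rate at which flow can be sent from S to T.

6

Augment S→D→T: bottleneck 4, flow now 4.
Augment S→A→C→T: bottleneck 2, flow now 6.
No augmenting path remains; maximum flow = 6.
In the residual graph, reachable from S: {S, D}.
Min-cut edges: S→A (2), D→T (4); capacity 2 + 4 = 6.
This cut is saturated, so no flow can exceed 6.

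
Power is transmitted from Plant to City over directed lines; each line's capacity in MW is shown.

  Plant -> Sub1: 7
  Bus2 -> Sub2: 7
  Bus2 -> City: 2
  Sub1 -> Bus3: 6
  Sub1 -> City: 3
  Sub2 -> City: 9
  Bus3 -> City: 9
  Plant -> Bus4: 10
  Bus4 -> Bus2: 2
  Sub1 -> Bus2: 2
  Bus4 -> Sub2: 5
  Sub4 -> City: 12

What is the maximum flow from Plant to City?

Augment Plant→Sub1→City: bottleneck 3, flow now 3.
Augment Plant→Sub1→Bus3→City: bottleneck 4, flow now 7.
Augment Plant→Bus4→Bus2→City: bottleneck 2, flow now 9.
Augment Plant→Bus4→Sub2→City: bottleneck 5, flow now 14.
No augmenting path remains; maximum flow = 14.
In the residual graph, reachable from Plant: {Plant, Bus4}.
Min-cut edges: Plant→Sub1 (7), Bus4→Bus2 (2), Bus4→Sub2 (5); capacity 7 + 2 + 5 = 14.
This cut is saturated, so no flow can exceed 14.

14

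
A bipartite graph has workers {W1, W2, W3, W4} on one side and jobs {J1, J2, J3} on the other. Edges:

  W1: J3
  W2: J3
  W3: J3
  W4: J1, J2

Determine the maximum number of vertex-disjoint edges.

Unit-capacity flow: source→left, listed edges, right→sink; max matching = max flow.
Augmenting path W1→J3 (+1); matched 1.
Augmenting path W4→J1 (+1); matched 2.
No augmenting path remains; maximum matching = 2.
König certificate: {W4, J3} is a vertex cover of size 2 (every listed pair touches it), so no matching can be larger.

2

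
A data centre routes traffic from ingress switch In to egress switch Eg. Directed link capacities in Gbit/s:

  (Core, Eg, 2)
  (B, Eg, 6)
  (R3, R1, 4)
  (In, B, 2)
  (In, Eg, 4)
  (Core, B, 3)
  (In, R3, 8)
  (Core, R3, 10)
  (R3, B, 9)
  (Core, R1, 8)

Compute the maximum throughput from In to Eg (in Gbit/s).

Augment In→Eg: bottleneck 4, flow now 4.
Augment In→B→Eg: bottleneck 2, flow now 6.
Augment In→R3→B→Eg: bottleneck 4, flow now 10.
No augmenting path remains; maximum flow = 10.
In the residual graph, reachable from In: {In, R3, R1, B}.
Min-cut edges: In→Eg (4), B→Eg (6); capacity 4 + 6 = 10.
This cut is saturated, so no flow can exceed 10.

10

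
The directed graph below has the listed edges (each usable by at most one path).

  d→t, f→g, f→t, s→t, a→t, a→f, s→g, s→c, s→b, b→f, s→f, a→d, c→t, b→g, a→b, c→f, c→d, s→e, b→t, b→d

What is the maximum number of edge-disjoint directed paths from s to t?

4

Assign every edge capacity 1; by Menger, the answer equals the max flow.
Path s→t (+1); total 1.
Path s→b→t (+1); total 2.
Path s→c→t (+1); total 3.
Path s→f→t (+1); total 4.
No residual s→t path; max flow = 4.
Certifying cut of size 4: {s→b, s→c, s→f, s→t}.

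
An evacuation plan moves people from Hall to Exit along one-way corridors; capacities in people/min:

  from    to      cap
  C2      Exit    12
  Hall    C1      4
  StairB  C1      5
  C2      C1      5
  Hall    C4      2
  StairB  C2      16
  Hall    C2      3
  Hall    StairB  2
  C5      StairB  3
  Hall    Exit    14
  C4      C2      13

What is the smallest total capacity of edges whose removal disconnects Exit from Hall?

Augment Hall→Exit: bottleneck 14, flow now 14.
Augment Hall→C2→Exit: bottleneck 3, flow now 17.
Augment Hall→C4→C2→Exit: bottleneck 2, flow now 19.
Augment Hall→StairB→C2→Exit: bottleneck 2, flow now 21.
No augmenting path remains; maximum flow = 21.
By max-flow min-cut, the minimum cut capacity equals the max flow.
In the residual graph, reachable from Hall: {Hall, C1}.
Min-cut edges: Hall→C4 (2), Hall→StairB (2), Hall→C2 (3), Hall→Exit (14); capacity 2 + 2 + 3 + 14 = 21.

21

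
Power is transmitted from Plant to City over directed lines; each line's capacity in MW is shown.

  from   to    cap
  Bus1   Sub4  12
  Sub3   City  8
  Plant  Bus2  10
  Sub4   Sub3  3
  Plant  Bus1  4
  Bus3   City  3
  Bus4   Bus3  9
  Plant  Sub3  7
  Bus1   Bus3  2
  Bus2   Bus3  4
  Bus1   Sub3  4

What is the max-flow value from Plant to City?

Augment Plant→Sub3→City: bottleneck 7, flow now 7.
Augment Plant→Bus1→Bus3→City: bottleneck 2, flow now 9.
Augment Plant→Bus1→Sub3→City: bottleneck 1, flow now 10.
Augment Plant→Bus2→Bus3→City: bottleneck 1, flow now 11.
No augmenting path remains; maximum flow = 11.
In the residual graph, reachable from Plant: {Plant, Bus1, Sub4, Bus2, Bus3, Sub3}.
Min-cut edges: Bus3→City (3), Sub3→City (8); capacity 3 + 8 = 11.
This cut is saturated, so no flow can exceed 11.

11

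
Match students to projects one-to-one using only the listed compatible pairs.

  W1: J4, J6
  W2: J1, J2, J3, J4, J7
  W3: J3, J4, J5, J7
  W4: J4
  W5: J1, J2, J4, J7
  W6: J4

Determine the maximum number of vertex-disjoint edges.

Unit-capacity flow: source→left, listed edges, right→sink; max matching = max flow.
Augmenting path W1→J4 (+1); matched 1.
Augmenting path W2→J1 (+1); matched 2.
Augmenting path W3→J3 (+1); matched 3.
Augmenting path W5→J2 (+1); matched 4.
Augmenting path W4→J4→W1→J6 (+1); matched 5.
No augmenting path remains; maximum matching = 5.
König certificate: {W1, W2, W3, W5, J4} is a vertex cover of size 5 (every listed pair touches it), so no matching can be larger.

5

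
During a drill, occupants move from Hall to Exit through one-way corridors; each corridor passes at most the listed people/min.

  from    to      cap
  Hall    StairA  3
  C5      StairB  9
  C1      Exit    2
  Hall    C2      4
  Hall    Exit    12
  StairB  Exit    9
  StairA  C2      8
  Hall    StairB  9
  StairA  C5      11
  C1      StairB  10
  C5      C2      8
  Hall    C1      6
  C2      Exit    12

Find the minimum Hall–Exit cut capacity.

Augment Hall→Exit: bottleneck 12, flow now 12.
Augment Hall→C1→Exit: bottleneck 2, flow now 14.
Augment Hall→StairB→Exit: bottleneck 9, flow now 23.
Augment Hall→C2→Exit: bottleneck 4, flow now 27.
Augment Hall→StairA→C2→Exit: bottleneck 3, flow now 30.
No augmenting path remains; maximum flow = 30.
By max-flow min-cut, the minimum cut capacity equals the max flow.
In the residual graph, reachable from Hall: {Hall, C1, StairB}.
Min-cut edges: Hall→StairA (3), Hall→C2 (4), Hall→Exit (12), C1→Exit (2), StairB→Exit (9); capacity 3 + 4 + 12 + 2 + 9 = 30.

30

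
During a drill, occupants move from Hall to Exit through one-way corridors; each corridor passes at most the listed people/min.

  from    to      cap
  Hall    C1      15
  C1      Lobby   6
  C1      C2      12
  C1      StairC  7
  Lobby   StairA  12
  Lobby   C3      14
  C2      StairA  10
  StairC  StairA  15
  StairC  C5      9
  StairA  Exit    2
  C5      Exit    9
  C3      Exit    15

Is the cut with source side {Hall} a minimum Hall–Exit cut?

Yes — it is a minimum cut (capacity 15).

Given cut capacity: 15 = 15.
Augment Hall→C1→Lobby→StairA→Exit: bottleneck 2, flow now 2.
Augment Hall→C1→Lobby→C3→Exit: bottleneck 4, flow now 6.
Augment Hall→C1→StairC→C5→Exit: bottleneck 7, flow now 13.
Augment Hall→C1→C2→StairA→Lobby→C3→Exit: bottleneck 2, flow now 15. (uses reverse residual edge)
No augmenting path remains; maximum flow = 15.
Cut capacity 15 equals the max flow, so it is a minimum cut.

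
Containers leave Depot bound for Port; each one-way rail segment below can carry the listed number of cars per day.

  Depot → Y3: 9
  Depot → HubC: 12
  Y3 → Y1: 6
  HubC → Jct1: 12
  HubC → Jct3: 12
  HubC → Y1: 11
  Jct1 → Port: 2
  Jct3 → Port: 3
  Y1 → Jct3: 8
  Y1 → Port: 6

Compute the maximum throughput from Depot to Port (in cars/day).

Augment Depot→Y3→Y1→Port: bottleneck 6, flow now 6.
Augment Depot→HubC→Jct1→Port: bottleneck 2, flow now 8.
Augment Depot→HubC→Jct3→Port: bottleneck 3, flow now 11.
No augmenting path remains; maximum flow = 11.
In the residual graph, reachable from Depot: {Depot, Y3, HubC, Jct1, Jct3, Y1}.
Min-cut edges: Jct1→Port (2), Jct3→Port (3), Y1→Port (6); capacity 2 + 3 + 6 = 11.
This cut is saturated, so no flow can exceed 11.

11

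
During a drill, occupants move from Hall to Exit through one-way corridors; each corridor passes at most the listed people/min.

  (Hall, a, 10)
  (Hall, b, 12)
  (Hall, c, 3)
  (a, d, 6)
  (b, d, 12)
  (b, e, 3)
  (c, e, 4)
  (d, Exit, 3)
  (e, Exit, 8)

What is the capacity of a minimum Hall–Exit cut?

Augment Hall→a→d→Exit: bottleneck 3, flow now 3.
Augment Hall→b→e→Exit: bottleneck 3, flow now 6.
Augment Hall→c→e→Exit: bottleneck 3, flow now 9.
No augmenting path remains; maximum flow = 9.
By max-flow min-cut, the minimum cut capacity equals the max flow.
In the residual graph, reachable from Hall: {Hall, a, b, d}.
Min-cut edges: Hall→c (3), b→e (3), d→Exit (3); capacity 3 + 3 + 3 = 9.

9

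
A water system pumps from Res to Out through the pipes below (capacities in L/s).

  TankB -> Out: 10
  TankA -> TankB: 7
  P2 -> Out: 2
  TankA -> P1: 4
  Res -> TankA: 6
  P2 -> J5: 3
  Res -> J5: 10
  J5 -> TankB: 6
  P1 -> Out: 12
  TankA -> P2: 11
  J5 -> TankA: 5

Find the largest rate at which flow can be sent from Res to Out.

16

Augment Res→J5→TankB→Out: bottleneck 6, flow now 6.
Augment Res→TankA→P1→Out: bottleneck 4, flow now 10.
Augment Res→TankA→TankB→Out: bottleneck 2, flow now 12.
Augment Res→J5→TankA→TankB→Out: bottleneck 2, flow now 14.
Augment Res→J5→TankA→P2→Out: bottleneck 2, flow now 16.
No augmenting path remains; maximum flow = 16.
In the residual graph, reachable from Res: {Res}.
Min-cut edges: Res→J5 (10), Res→TankA (6); capacity 10 + 6 = 16.
This cut is saturated, so no flow can exceed 16.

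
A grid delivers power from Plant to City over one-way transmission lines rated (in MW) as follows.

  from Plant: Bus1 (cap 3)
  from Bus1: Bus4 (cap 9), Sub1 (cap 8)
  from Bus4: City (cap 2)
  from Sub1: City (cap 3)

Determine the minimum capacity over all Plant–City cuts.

Augment Plant→Bus1→Bus4→City: bottleneck 2, flow now 2.
Augment Plant→Bus1→Sub1→City: bottleneck 1, flow now 3.
No augmenting path remains; maximum flow = 3.
By max-flow min-cut, the minimum cut capacity equals the max flow.
In the residual graph, reachable from Plant: {Plant}.
Min-cut edges: Plant→Bus1 (3); capacity 3 = 3.

3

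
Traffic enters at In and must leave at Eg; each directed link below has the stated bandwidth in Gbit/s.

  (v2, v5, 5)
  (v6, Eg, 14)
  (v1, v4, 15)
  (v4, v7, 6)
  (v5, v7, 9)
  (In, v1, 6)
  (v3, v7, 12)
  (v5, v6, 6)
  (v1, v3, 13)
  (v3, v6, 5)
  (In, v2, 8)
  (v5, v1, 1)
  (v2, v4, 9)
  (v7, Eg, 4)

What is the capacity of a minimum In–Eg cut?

Augment In→v1→v3→v6→Eg: bottleneck 5, flow now 5.
Augment In→v1→v3→v7→Eg: bottleneck 1, flow now 6.
Augment In→v2→v4→v7→Eg: bottleneck 3, flow now 9.
Augment In→v2→v5→v6→Eg: bottleneck 5, flow now 14.
No augmenting path remains; maximum flow = 14.
By max-flow min-cut, the minimum cut capacity equals the max flow.
In the residual graph, reachable from In: {In}.
Min-cut edges: In→v1 (6), In→v2 (8); capacity 6 + 8 = 14.

14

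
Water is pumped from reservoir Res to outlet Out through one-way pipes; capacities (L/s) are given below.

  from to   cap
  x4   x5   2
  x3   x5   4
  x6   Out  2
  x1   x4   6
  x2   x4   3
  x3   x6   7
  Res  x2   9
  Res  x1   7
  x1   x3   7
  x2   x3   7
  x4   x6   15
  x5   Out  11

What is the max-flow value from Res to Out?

Augment Res→x1→x3→x5→Out: bottleneck 4, flow now 4.
Augment Res→x1→x3→x6→Out: bottleneck 2, flow now 6.
Augment Res→x1→x4→x5→Out: bottleneck 1, flow now 7.
Augment Res→x2→x4→x5→Out: bottleneck 1, flow now 8.
No augmenting path remains; maximum flow = 8.
In the residual graph, reachable from Res: {Res, x1, x2, x3, x4, x6}.
Min-cut edges: x3→x5 (4), x4→x5 (2), x6→Out (2); capacity 4 + 2 + 2 = 8.
This cut is saturated, so no flow can exceed 8.

8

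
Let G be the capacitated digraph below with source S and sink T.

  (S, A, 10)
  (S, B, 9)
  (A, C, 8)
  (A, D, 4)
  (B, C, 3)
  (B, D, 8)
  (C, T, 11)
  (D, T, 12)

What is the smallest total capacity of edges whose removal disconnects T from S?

Augment S→A→C→T: bottleneck 8, flow now 8.
Augment S→A→D→T: bottleneck 2, flow now 10.
Augment S→B→C→T: bottleneck 3, flow now 13.
Augment S→B→D→T: bottleneck 6, flow now 19.
No augmenting path remains; maximum flow = 19.
By max-flow min-cut, the minimum cut capacity equals the max flow.
In the residual graph, reachable from S: {S}.
Min-cut edges: S→A (10), S→B (9); capacity 10 + 9 = 19.

19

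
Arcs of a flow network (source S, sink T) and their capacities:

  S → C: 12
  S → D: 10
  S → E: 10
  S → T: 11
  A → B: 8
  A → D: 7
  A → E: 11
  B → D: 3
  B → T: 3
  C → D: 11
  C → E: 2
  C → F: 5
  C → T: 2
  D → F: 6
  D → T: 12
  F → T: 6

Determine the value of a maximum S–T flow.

Augment S→T: bottleneck 11, flow now 11.
Augment S→C→T: bottleneck 2, flow now 13.
Augment S→D→T: bottleneck 10, flow now 23.
Augment S→C→D→T: bottleneck 2, flow now 25.
Augment S→C→F→T: bottleneck 5, flow now 30.
Augment S→C→D→F→T: bottleneck 1, flow now 31.
No augmenting path remains; maximum flow = 31.
In the residual graph, reachable from S: {S, C, D, E, F}.
Min-cut edges: S→T (11), C→T (2), D→T (12), F→T (6); capacity 11 + 2 + 12 + 6 = 31.
This cut is saturated, so no flow can exceed 31.

31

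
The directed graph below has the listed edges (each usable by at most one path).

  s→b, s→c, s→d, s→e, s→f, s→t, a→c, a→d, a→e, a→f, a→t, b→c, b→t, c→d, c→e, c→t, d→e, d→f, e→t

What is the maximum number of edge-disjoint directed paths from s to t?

4

Assign every edge capacity 1; by Menger, the answer equals the max flow.
Path s→t (+1); total 1.
Path s→b→t (+1); total 2.
Path s→c→t (+1); total 3.
Path s→e→t (+1); total 4.
No residual s→t path; max flow = 4.
Certifying cut of size 4: {e→t, s→b, s→c, s→t}.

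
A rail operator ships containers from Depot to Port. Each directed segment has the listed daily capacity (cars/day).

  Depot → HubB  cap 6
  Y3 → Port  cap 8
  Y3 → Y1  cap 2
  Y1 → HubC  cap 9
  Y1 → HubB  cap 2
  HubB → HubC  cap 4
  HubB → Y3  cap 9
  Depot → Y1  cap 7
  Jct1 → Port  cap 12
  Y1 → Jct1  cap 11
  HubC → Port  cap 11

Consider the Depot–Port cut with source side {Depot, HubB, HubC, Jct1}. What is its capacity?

Edges leaving {Depot, HubB, HubC, Jct1}: Depot→Y1 (7), HubB→Y3 (9), HubC→Port (11), Jct1→Port (12).
Cut capacity = 7 + 9 + 11 + 12 = 39.

39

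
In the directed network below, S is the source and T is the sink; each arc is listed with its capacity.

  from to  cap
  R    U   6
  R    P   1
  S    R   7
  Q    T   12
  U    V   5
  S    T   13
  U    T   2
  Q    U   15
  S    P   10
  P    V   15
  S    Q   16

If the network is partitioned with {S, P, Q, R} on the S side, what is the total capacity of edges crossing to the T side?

Edges leaving {S, P, Q, R}: S→T (13), P→V (15), Q→U (15), Q→T (12), R→U (6).
Cut capacity = 13 + 15 + 15 + 12 + 6 = 61.

61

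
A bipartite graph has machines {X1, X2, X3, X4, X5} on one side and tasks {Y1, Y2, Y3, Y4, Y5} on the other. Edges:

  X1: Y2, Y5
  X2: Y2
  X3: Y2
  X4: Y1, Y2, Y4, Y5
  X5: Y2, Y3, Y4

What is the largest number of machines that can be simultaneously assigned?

Unit-capacity flow: source→left, listed edges, right→sink; max matching = max flow.
Augmenting path X1→Y2 (+1); matched 1.
Augmenting path X4→Y1 (+1); matched 2.
Augmenting path X5→Y3 (+1); matched 3.
Augmenting path X2→Y2→X1→Y5 (+1); matched 4.
No augmenting path remains; maximum matching = 4.
König certificate: {X1, X4, X5, Y2} is a vertex cover of size 4 (every listed pair touches it), so no matching can be larger.

4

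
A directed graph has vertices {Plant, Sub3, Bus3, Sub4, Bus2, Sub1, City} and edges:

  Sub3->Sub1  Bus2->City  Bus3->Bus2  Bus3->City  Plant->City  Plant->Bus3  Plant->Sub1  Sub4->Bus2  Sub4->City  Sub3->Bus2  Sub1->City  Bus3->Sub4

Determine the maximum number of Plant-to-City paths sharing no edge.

Assign every edge capacity 1; by Menger, the answer equals the max flow.
Path Plant→City (+1); total 1.
Path Plant→Bus3→City (+1); total 2.
Path Plant→Sub1→City (+1); total 3.
No residual Plant→City path; max flow = 3.
Certifying cut of size 3: {Plant→Bus3, Plant→City, Plant→Sub1}.

3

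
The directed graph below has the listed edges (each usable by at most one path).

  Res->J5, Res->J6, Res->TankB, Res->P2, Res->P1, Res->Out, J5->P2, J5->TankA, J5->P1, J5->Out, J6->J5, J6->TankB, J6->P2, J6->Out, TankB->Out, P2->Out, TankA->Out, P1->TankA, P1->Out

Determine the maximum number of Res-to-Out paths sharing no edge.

6

Assign every edge capacity 1; by Menger, the answer equals the max flow.
Path Res→Out (+1); total 1.
Path Res→J5→Out (+1); total 2.
Path Res→J6→Out (+1); total 3.
Path Res→TankB→Out (+1); total 4.
Path Res→P2→Out (+1); total 5.
Path Res→P1→Out (+1); total 6.
No residual Res→Out path; max flow = 6.
Certifying cut of size 6: {Res→J5, Res→J6, Res→Out, Res→P1, Res→P2, Res→TankB}.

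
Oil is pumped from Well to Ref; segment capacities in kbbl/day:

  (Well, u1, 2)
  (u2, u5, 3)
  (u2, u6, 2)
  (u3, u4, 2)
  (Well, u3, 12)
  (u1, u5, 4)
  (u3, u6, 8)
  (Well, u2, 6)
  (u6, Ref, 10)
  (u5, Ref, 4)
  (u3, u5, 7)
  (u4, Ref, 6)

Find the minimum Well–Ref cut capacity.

16

Augment Well→u1→u5→Ref: bottleneck 2, flow now 2.
Augment Well→u2→u5→Ref: bottleneck 2, flow now 4.
Augment Well→u2→u6→Ref: bottleneck 2, flow now 6.
Augment Well→u3→u4→Ref: bottleneck 2, flow now 8.
Augment Well→u3→u6→Ref: bottleneck 8, flow now 16.
No augmenting path remains; maximum flow = 16.
By max-flow min-cut, the minimum cut capacity equals the max flow.
In the residual graph, reachable from Well: {Well, u1, u2, u3, u5}.
Min-cut edges: u2→u6 (2), u3→u4 (2), u3→u6 (8), u5→Ref (4); capacity 2 + 2 + 8 + 4 = 16.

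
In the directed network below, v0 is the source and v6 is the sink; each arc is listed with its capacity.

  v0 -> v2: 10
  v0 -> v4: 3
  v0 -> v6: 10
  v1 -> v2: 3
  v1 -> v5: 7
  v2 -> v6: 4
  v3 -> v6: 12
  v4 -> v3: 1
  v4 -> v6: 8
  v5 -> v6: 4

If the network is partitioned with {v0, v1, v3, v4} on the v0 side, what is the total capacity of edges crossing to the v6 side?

50

Edges leaving {v0, v1, v3, v4}: v0→v2 (10), v0→v6 (10), v1→v2 (3), v1→v5 (7), v3→v6 (12), v4→v6 (8).
Cut capacity = 10 + 10 + 3 + 7 + 12 + 8 = 50.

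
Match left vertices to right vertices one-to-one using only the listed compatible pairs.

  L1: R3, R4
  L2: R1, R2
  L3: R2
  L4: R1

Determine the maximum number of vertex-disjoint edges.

3

Unit-capacity flow: source→left, listed edges, right→sink; max matching = max flow.
Augmenting path L1→R3 (+1); matched 1.
Augmenting path L2→R1 (+1); matched 2.
Augmenting path L3→R2 (+1); matched 3.
No augmenting path remains; maximum matching = 3.
König certificate: {L1, R1, R2} is a vertex cover of size 3 (every listed pair touches it), so no matching can be larger.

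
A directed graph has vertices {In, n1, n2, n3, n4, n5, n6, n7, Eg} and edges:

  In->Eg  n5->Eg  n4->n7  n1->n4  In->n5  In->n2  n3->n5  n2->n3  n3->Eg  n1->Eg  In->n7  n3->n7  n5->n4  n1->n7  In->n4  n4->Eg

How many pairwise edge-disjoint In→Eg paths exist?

Assign every edge capacity 1; by Menger, the answer equals the max flow.
Path In→Eg (+1); total 1.
Path In→n4→Eg (+1); total 2.
Path In→n5→Eg (+1); total 3.
Path In→n2→n3→Eg (+1); total 4.
No residual In→Eg path; max flow = 4.
Certifying cut of size 4: {In→Eg, In→n2, In→n4, In→n5}.

4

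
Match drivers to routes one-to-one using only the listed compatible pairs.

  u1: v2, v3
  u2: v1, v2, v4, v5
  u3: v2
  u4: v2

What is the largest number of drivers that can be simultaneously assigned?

3

Unit-capacity flow: source→left, listed edges, right→sink; max matching = max flow.
Augmenting path u1→v2 (+1); matched 1.
Augmenting path u2→v1 (+1); matched 2.
Augmenting path u3→v2→u1→v3 (+1); matched 3.
No augmenting path remains; maximum matching = 3.
König certificate: {u1, u2, v2} is a vertex cover of size 3 (every listed pair touches it), so no matching can be larger.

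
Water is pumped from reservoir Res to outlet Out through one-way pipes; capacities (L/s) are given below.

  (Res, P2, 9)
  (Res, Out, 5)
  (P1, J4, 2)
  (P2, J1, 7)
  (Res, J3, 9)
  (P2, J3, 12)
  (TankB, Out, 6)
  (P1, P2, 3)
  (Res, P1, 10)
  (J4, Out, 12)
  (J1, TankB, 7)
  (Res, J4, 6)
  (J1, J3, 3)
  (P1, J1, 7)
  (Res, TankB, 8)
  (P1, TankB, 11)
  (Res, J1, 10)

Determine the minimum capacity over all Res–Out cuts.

Augment Res→Out: bottleneck 5, flow now 5.
Augment Res→TankB→Out: bottleneck 6, flow now 11.
Augment Res→J4→Out: bottleneck 6, flow now 17.
Augment Res→P1→J4→Out: bottleneck 2, flow now 19.
No augmenting path remains; maximum flow = 19.
By max-flow min-cut, the minimum cut capacity equals the max flow.
In the residual graph, reachable from Res: {Res, P1, P2, J1, TankB, J3}.
Min-cut edges: Res→J4 (6), Res→Out (5), P1→J4 (2), TankB→Out (6); capacity 6 + 5 + 2 + 6 = 19.

19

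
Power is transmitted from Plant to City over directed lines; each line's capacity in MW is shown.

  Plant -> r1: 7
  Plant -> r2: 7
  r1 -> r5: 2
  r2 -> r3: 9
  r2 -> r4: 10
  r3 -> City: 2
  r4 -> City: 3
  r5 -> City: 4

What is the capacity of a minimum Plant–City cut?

7

Augment Plant→r1→r5→City: bottleneck 2, flow now 2.
Augment Plant→r2→r3→City: bottleneck 2, flow now 4.
Augment Plant→r2→r4→City: bottleneck 3, flow now 7.
No augmenting path remains; maximum flow = 7.
By max-flow min-cut, the minimum cut capacity equals the max flow.
In the residual graph, reachable from Plant: {Plant, r1, r2, r3, r4}.
Min-cut edges: r1→r5 (2), r3→City (2), r4→City (3); capacity 2 + 2 + 3 = 7.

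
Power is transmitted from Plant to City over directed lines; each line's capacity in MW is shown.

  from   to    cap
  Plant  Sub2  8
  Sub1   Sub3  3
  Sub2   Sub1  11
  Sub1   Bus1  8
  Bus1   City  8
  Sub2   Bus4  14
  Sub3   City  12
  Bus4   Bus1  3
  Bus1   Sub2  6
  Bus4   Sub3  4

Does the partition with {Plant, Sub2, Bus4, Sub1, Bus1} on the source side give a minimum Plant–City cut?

Given cut capacity: 4 + 3 + 8 = 15.
Augment Plant→Sub2→Bus4→Sub3→City: bottleneck 4, flow now 4.
Augment Plant→Sub2→Bus4→Bus1→City: bottleneck 3, flow now 7.
Augment Plant→Sub2→Sub1→Sub3→City: bottleneck 1, flow now 8.
No augmenting path remains; maximum flow = 8.
In the residual graph, reachable from Plant: {Plant}.
Min-cut edges: Plant→Sub2 (8); capacity 8 = 8.
Cut capacity 15 exceeds the max flow 8, so it is not minimum.

No — its capacity is 15, but the minimum cut has capacity 8.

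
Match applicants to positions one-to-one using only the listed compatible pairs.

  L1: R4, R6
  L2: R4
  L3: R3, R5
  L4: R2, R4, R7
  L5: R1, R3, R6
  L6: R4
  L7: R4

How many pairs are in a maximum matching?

5

Unit-capacity flow: source→left, listed edges, right→sink; max matching = max flow.
Augmenting path L1→R4 (+1); matched 1.
Augmenting path L3→R3 (+1); matched 2.
Augmenting path L4→R2 (+1); matched 3.
Augmenting path L5→R1 (+1); matched 4.
Augmenting path L2→R4→L1→R6 (+1); matched 5.
No augmenting path remains; maximum matching = 5.
König certificate: {L1, L3, L4, L5, R4} is a vertex cover of size 5 (every listed pair touches it), so no matching can be larger.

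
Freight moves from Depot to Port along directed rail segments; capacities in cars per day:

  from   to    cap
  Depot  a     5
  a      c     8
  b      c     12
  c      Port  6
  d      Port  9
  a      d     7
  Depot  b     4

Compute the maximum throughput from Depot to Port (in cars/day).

9

Augment Depot→a→c→Port: bottleneck 5, flow now 5.
Augment Depot→b→c→Port: bottleneck 1, flow now 6.
Augment Depot→b→c→a→d→Port: bottleneck 3, flow now 9. (uses reverse residual edge)
No augmenting path remains; maximum flow = 9.
In the residual graph, reachable from Depot: {Depot}.
Min-cut edges: Depot→a (5), Depot→b (4); capacity 5 + 4 = 9.
This cut is saturated, so no flow can exceed 9.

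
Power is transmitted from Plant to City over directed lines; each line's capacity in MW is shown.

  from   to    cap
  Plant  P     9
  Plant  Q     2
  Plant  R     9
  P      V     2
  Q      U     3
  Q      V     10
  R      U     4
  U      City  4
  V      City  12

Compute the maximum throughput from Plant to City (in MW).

Augment Plant→P→V→City: bottleneck 2, flow now 2.
Augment Plant→Q→U→City: bottleneck 2, flow now 4.
Augment Plant→R→U→City: bottleneck 2, flow now 6.
Augment Plant→R→U→Q→V→City: bottleneck 2, flow now 8. (uses reverse residual edge)
No augmenting path remains; maximum flow = 8.
In the residual graph, reachable from Plant: {Plant, P, R}.
Min-cut edges: Plant→Q (2), P→V (2), R→U (4); capacity 2 + 2 + 4 = 8.
This cut is saturated, so no flow can exceed 8.

8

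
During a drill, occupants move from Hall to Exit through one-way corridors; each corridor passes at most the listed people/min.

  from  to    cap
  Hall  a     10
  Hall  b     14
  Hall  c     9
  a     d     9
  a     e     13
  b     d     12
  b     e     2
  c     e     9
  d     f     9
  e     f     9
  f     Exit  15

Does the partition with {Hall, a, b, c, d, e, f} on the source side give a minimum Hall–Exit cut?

Given cut capacity: 15 = 15.
Augment Hall→a→d→f→Exit: bottleneck 9, flow now 9.
Augment Hall→a→e→f→Exit: bottleneck 1, flow now 10.
Augment Hall→b→e→f→Exit: bottleneck 2, flow now 12.
Augment Hall→c→e→f→Exit: bottleneck 3, flow now 15.
No augmenting path remains; maximum flow = 15.
Cut capacity 15 equals the max flow, so it is a minimum cut.

Yes — it is a minimum cut (capacity 15).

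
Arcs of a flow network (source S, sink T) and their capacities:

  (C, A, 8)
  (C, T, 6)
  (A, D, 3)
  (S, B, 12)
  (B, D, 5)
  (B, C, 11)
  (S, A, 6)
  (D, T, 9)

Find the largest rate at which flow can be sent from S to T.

Augment S→A→D→T: bottleneck 3, flow now 3.
Augment S→B→C→T: bottleneck 6, flow now 9.
Augment S→B→D→T: bottleneck 5, flow now 14.
No augmenting path remains; maximum flow = 14.
In the residual graph, reachable from S: {S, A, B, C}.
Min-cut edges: A→D (3), B→D (5), C→T (6); capacity 3 + 5 + 6 = 14.
This cut is saturated, so no flow can exceed 14.

14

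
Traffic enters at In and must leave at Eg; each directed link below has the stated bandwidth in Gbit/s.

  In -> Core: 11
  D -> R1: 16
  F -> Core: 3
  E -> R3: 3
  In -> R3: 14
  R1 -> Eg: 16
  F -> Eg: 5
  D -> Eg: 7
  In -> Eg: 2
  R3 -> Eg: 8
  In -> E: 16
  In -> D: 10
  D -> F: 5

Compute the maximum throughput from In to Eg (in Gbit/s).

Augment In→Eg: bottleneck 2, flow now 2.
Augment In→D→Eg: bottleneck 7, flow now 9.
Augment In→R3→Eg: bottleneck 8, flow now 17.
Augment In→D→F→Eg: bottleneck 3, flow now 20.
No augmenting path remains; maximum flow = 20.
In the residual graph, reachable from In: {In, E, Core, R3}.
Min-cut edges: In→D (10), In→Eg (2), R3→Eg (8); capacity 10 + 2 + 8 = 20.
This cut is saturated, so no flow can exceed 20.

20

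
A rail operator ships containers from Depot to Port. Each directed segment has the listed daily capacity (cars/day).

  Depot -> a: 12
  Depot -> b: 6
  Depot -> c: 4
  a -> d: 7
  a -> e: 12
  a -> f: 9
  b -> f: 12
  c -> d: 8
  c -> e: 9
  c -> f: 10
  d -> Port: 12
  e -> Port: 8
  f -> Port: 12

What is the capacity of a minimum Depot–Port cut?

22

Augment Depot→a→d→Port: bottleneck 7, flow now 7.
Augment Depot→a→e→Port: bottleneck 5, flow now 12.
Augment Depot→b→f→Port: bottleneck 6, flow now 18.
Augment Depot→c→d→Port: bottleneck 4, flow now 22.
No augmenting path remains; maximum flow = 22.
By max-flow min-cut, the minimum cut capacity equals the max flow.
In the residual graph, reachable from Depot: {Depot}.
Min-cut edges: Depot→a (12), Depot→b (6), Depot→c (4); capacity 12 + 6 + 4 = 22.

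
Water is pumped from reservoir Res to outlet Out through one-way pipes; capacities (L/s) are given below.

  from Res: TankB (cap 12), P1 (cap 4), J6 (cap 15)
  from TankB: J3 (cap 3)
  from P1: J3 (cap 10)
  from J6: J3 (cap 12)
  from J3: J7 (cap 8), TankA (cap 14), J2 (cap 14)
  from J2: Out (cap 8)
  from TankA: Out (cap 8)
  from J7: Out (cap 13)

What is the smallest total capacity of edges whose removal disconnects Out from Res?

Augment Res→TankB→J3→J2→Out: bottleneck 3, flow now 3.
Augment Res→P1→J3→J2→Out: bottleneck 4, flow now 7.
Augment Res→J6→J3→J2→Out: bottleneck 1, flow now 8.
Augment Res→J6→J3→TankA→Out: bottleneck 8, flow now 16.
Augment Res→J6→J3→J7→Out: bottleneck 3, flow now 19.
No augmenting path remains; maximum flow = 19.
By max-flow min-cut, the minimum cut capacity equals the max flow.
In the residual graph, reachable from Res: {Res, TankB, J6}.
Min-cut edges: Res→P1 (4), TankB→J3 (3), J6→J3 (12); capacity 4 + 3 + 12 = 19.

19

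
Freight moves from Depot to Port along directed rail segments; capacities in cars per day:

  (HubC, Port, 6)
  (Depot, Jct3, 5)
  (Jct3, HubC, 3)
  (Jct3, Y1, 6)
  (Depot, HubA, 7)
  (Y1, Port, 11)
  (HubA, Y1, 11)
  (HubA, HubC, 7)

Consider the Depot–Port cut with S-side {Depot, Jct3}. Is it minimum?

Given cut capacity: 7 + 6 + 3 = 16.
Augment Depot→HubA→Y1→Port: bottleneck 7, flow now 7.
Augment Depot→Jct3→Y1→Port: bottleneck 4, flow now 11.
Augment Depot→Jct3→HubC→Port: bottleneck 1, flow now 12.
No augmenting path remains; maximum flow = 12.
In the residual graph, reachable from Depot: {Depot}.
Min-cut edges: Depot→HubA (7), Depot→Jct3 (5); capacity 7 + 5 = 12.
Cut capacity 16 exceeds the max flow 12, so it is not minimum.

No — its capacity is 16, but the minimum cut has capacity 12.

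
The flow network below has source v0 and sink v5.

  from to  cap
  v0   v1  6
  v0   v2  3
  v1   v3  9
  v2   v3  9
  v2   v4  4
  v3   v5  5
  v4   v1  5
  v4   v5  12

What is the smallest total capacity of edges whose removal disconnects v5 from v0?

Augment v0→v1→v3→v5: bottleneck 5, flow now 5.
Augment v0→v2→v4→v5: bottleneck 3, flow now 8.
No augmenting path remains; maximum flow = 8.
By max-flow min-cut, the minimum cut capacity equals the max flow.
In the residual graph, reachable from v0: {v0, v1, v3}.
Min-cut edges: v0→v2 (3), v3→v5 (5); capacity 3 + 5 = 8.

8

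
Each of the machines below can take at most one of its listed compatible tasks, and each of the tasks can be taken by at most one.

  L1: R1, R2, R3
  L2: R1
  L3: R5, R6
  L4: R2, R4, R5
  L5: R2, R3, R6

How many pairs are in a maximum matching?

Unit-capacity flow: source→left, listed edges, right→sink; max matching = max flow.
Augmenting path L1→R1 (+1); matched 1.
Augmenting path L3→R5 (+1); matched 2.
Augmenting path L4→R2 (+1); matched 3.
Augmenting path L5→R3 (+1); matched 4.
Augmenting path L2→R1→L1→R2→L4→R4 (+1); matched 5.
No augmenting path remains; maximum matching = 5.
König certificate: {L1, L2, L3, L4, L5} is a vertex cover of size 5 (every listed pair touches it), so no matching can be larger.

5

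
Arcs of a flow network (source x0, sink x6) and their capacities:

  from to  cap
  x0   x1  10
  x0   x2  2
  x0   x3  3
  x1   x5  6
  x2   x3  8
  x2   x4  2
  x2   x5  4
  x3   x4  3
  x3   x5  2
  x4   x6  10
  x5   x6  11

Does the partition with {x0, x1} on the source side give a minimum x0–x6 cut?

Given cut capacity: 2 + 3 + 6 = 11.
Augment x0→x1→x5→x6: bottleneck 6, flow now 6.
Augment x0→x2→x4→x6: bottleneck 2, flow now 8.
Augment x0→x3→x4→x6: bottleneck 3, flow now 11.
No augmenting path remains; maximum flow = 11.
Cut capacity 11 equals the max flow, so it is a minimum cut.

Yes — it is a minimum cut (capacity 11).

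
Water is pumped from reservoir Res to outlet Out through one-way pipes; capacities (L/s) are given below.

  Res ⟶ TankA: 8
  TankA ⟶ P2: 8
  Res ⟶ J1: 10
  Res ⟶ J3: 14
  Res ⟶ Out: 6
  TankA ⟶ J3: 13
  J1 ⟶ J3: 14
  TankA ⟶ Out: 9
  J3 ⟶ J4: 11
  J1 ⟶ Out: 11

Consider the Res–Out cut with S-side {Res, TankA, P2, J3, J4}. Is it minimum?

No — its capacity is 25, but the minimum cut has capacity 24.

Given cut capacity: 10 + 6 + 9 = 25.
Augment Res→Out: bottleneck 6, flow now 6.
Augment Res→J1→Out: bottleneck 10, flow now 16.
Augment Res→TankA→Out: bottleneck 8, flow now 24.
No augmenting path remains; maximum flow = 24.
In the residual graph, reachable from Res: {Res, J3, J4}.
Min-cut edges: Res→J1 (10), Res→TankA (8), Res→Out (6); capacity 10 + 8 + 6 = 24.
Cut capacity 25 exceeds the max flow 24, so it is not minimum.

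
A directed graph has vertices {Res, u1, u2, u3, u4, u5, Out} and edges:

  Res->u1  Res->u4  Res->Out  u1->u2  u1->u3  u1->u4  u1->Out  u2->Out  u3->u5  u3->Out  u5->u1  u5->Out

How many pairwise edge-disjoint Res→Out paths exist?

2

Assign every edge capacity 1; by Menger, the answer equals the max flow.
Path Res→Out (+1); total 1.
Path Res→u1→Out (+1); total 2.
No residual Res→Out path; max flow = 2.
Certifying cut of size 2: {Res→Out, Res→u1}.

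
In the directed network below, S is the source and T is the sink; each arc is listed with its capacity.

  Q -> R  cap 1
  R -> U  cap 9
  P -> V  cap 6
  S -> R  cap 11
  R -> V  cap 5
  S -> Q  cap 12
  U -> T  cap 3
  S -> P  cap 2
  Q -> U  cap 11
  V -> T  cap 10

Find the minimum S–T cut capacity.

10

Augment S→P→V→T: bottleneck 2, flow now 2.
Augment S→Q→U→T: bottleneck 3, flow now 5.
Augment S→R→V→T: bottleneck 5, flow now 10.
No augmenting path remains; maximum flow = 10.
By max-flow min-cut, the minimum cut capacity equals the max flow.
In the residual graph, reachable from S: {S, Q, R, U}.
Min-cut edges: S→P (2), R→V (5), U→T (3); capacity 2 + 5 + 3 = 10.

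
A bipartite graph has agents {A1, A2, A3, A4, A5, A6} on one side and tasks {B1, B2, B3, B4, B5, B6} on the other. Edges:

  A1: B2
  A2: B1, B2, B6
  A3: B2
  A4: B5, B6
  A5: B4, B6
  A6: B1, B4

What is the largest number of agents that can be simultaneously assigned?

5

Unit-capacity flow: source→left, listed edges, right→sink; max matching = max flow.
Augmenting path A1→B2 (+1); matched 1.
Augmenting path A2→B1 (+1); matched 2.
Augmenting path A4→B5 (+1); matched 3.
Augmenting path A5→B4 (+1); matched 4.
Augmenting path A6→B1→A2→B6 (+1); matched 5.
No augmenting path remains; maximum matching = 5.
König certificate: {A2, A4, A5, A6, B2} is a vertex cover of size 5 (every listed pair touches it), so no matching can be larger.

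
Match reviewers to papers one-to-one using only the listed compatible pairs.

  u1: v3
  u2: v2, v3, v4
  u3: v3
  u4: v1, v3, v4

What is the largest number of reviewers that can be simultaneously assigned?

Unit-capacity flow: source→left, listed edges, right→sink; max matching = max flow.
Augmenting path u1→v3 (+1); matched 1.
Augmenting path u2→v2 (+1); matched 2.
Augmenting path u4→v1 (+1); matched 3.
No augmenting path remains; maximum matching = 3.
König certificate: {u2, u4, v3} is a vertex cover of size 3 (every listed pair touches it), so no matching can be larger.

3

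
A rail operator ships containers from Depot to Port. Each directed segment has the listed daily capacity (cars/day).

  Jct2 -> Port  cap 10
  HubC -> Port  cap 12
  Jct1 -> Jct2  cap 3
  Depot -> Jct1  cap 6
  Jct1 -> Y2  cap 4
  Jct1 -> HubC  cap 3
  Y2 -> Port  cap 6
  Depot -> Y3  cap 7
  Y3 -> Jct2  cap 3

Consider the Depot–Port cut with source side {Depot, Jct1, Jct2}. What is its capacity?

24

Edges leaving {Depot, Jct1, Jct2}: Depot→Y3 (7), Jct1→HubC (3), Jct1→Y2 (4), Jct2→Port (10).
Cut capacity = 7 + 3 + 4 + 10 = 24.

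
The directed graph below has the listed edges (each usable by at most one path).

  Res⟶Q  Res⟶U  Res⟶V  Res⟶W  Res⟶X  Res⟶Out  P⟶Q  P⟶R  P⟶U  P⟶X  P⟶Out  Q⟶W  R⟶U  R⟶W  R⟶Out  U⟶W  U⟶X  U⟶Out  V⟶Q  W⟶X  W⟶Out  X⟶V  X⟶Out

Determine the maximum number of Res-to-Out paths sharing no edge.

Assign every edge capacity 1; by Menger, the answer equals the max flow.
Path Res→Out (+1); total 1.
Path Res→U→Out (+1); total 2.
Path Res→W→Out (+1); total 3.
Path Res→X→Out (+1); total 4.
No residual Res→Out path; max flow = 4.
Certifying cut of size 4: {Res→Out, Res→U, W→Out, X→Out}.

4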